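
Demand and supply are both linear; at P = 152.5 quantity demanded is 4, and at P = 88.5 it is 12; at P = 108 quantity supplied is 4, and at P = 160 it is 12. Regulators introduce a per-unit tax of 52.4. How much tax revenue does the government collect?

181.05

Demand slope = (88.5 − 152.5)/(12 − 4) = −8, so P = 184.5 − 8Q.
Supply slope = (160 − 108)/(12 − 4) = 6.5, so P = 82 + 6.5Q.
Competitive equilibrium: 184.5 − 8Q = 82 + 6.5Q → Q* = 7.069, P* = 127.9483.
With the tax, the buyer price exceeds the seller price by 52.4: (184.5 − 8Q) − (82 + 6.5Q) = 52.4 → Q' = 3.4552.
Tax revenue = 52.4 × 3.4552 = 181.05.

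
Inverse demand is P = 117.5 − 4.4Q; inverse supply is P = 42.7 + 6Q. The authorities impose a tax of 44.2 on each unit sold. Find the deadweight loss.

93.925

Competitive equilibrium: 117.5 − 4.4Q = 42.7 + 6Q → Q* = 7.1923, P* = 85.8538.
With the tax, the buyer price exceeds the seller price by 44.2: (117.5 − 4.4Q) − (42.7 + 6Q) = 44.2 → Q' = 2.9423.
ΔQ = 7.1923 − 2.9423 = 4.25; the wedge equals the tax, 44.2.
The triangle = ½ × 4.25 × 44.2 = 93.925.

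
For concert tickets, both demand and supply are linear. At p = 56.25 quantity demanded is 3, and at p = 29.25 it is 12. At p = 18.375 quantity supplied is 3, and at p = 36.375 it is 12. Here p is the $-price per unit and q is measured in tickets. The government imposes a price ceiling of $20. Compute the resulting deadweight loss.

$114.33

Demand slope = (29.25 − 56.25)/(12 − 3) = −3, so p = 65.25 − 3q.
Supply slope = (36.375 − 18.375)/(12 − 3) = 2, so p = 12.375 + 2q.
Competitive equilibrium: 65.25 − 3q = 12.375 + 2q → q* = 10.575, p* = 33.525.
At the ceiling p = 20, quantity supplied = (20 − 12.375)/2 = 3.8125.
Willingness to pay at q' = 3.8125: 65.25 − 3·3.8125 = 53.8125.
Δq = 10.575 − 3.8125 = 6.7625; wedge = 53.8125 − 20 = 33.8125.
Deadweight loss = ½ × 6.7625 × 33.8125 = $114.33.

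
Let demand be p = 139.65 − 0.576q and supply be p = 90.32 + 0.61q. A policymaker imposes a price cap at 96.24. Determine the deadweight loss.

603.01

Competitive equilibrium: 139.65 − 0.576q = 90.32 + 0.61q → q* = 41.59359, p* = 115.69209.
At the ceiling p = 96.24, quantity supplied = (96.24 − 90.32)/0.61 = 9.70492.
Willingness to pay at q' = 9.70492: 139.65 − 0.576·9.70492 = 134.05997.
Δq = 41.59359 − 9.70492 = 31.88867; wedge = 134.05997 − 96.24 = 37.81997.
Deadweight loss = ½ × 31.88867 × 37.81997 = 603.01.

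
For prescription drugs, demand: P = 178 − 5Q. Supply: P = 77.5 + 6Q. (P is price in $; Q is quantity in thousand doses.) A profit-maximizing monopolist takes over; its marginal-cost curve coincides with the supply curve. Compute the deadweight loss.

Competitive equilibrium: 178 − 5Q = 77.5 + 6Q → Q* = 9.1364, P* = 132.3182.
Marginal revenue: MR = 178 − 10Q. Set MR = MC: 178 − 10Q = 77.5 + 6Q → Q_m = 6.2813.
Price P_m = 178 − 5·6.2813 = 146.5935; MC(Q_m) = 77.5 + 6·6.2813 = 115.1878.
Competitive Q* = 9.1364, so ΔQ = 2.8551; wedge = 146.5935 − 115.1878 = 31.4057.
Welfare loss = ½ × 2.8551 × 31.4057 = $44.83 thousand.

$44.83 thousand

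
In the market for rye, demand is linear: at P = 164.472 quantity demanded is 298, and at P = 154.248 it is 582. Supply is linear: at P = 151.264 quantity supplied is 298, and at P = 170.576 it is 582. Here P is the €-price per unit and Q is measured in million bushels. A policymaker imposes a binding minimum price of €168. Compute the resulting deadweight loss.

€2632.50 million

Demand slope = (154.248 − 164.472)/(582 − 298) = −0.036, so P = 175.2 − 0.036Q.
Supply slope = (170.576 − 151.264)/(582 − 298) = 0.068, so P = 131 + 0.068Q.
Competitive equilibrium: 175.2 − 0.036Q = 131 + 0.068Q → Q* = 425, P* = 159.9.
At the floor P = 168, quantity demanded = (175.2 − 168)/0.036 = 200.
Sellers' marginal cost at Q' = 200: 131 + 0.068·200 = 144.6.
ΔQ = 425 − 200 = 225; wedge = 168 − 144.6 = 23.4.
The triangle = ½ × 225 × 23.4 = €2632.50 million.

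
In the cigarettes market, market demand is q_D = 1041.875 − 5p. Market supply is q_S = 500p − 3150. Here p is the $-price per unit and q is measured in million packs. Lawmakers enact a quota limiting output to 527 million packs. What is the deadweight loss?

In inverse form: demand p = 208.375 − 0.2q, supply p = 6.3 + 0.002q.
Competitive equilibrium: 208.375 − 0.2q = 6.3 + 0.002q → q* = 1000.3713, p* = 8.3007.
At q = 527: demand price = 208.375 − 0.2·527 = 102.975; supply price = 6.3 + 0.002·527 = 7.354.
Δq = 1000.3713 − 527 = 473.3713; wedge = 102.975 − 7.354 = 95.621.
Deadweight loss = ½ × 473.3713 × 95.621 = $22632.12 million.

$22632.12 million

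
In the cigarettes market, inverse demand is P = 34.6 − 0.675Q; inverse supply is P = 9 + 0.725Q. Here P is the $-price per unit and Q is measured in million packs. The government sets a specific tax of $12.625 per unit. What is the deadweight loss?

$56.93 million

Competitive equilibrium: 34.6 − 0.675Q = 9 + 0.725Q → Q* = 18.28571, P* = 22.25714.
With the tax, the buyer price exceeds the seller price by 12.625: (34.6 − 0.675Q) − (9 + 0.725Q) = 12.625 → Q' = 9.26786.
ΔQ = 18.28571 − 9.26786 = 9.01785; the wedge equals the tax, 12.625.
Welfare loss = ½ × 9.01785 × 12.625 = $56.93 million.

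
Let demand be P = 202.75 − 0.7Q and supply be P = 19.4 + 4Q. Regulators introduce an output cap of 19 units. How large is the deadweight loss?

941

Competitive equilibrium: 202.75 − 0.7Q = 19.4 + 4Q → Q* = 39.0106, P* = 175.4426.
At Q = 19: demand price = 202.75 − 0.7·19 = 189.45; supply price = 19.4 + 4·19 = 95.4.
ΔQ = 39.0106 − 19 = 20.0106; wedge = 189.45 − 95.4 = 94.05.
DWL = ½ × 20.0106 × 94.05 = 941.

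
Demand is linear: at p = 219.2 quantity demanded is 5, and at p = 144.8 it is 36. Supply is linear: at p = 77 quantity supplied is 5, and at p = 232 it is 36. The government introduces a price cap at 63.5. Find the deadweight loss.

Demand slope = (144.8 − 219.2)/(36 − 5) = −2.4, so p = 231.2 − 2.4q.
Supply slope = (232 − 77)/(36 − 5) = 5, so p = 52 + 5q.
Competitive equilibrium: 231.2 − 2.4q = 52 + 5q → q* = 24.21622, p* = 173.08108.
At the ceiling p = 63.5, quantity supplied = (63.5 − 52)/5 = 2.3.
Willingness to pay at q' = 2.3: 231.2 − 2.4·2.3 = 225.68.
Δq = 24.21622 − 2.3 = 21.91622; wedge = 225.68 − 63.5 = 162.18.
The triangle = ½ × 21.91622 × 162.18 = 1777.19.

1777.19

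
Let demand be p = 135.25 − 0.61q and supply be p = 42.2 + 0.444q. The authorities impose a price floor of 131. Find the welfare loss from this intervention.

3484.64

Competitive equilibrium: 135.25 − 0.61q = 42.2 + 0.444q → q* = 88.2827, p* = 81.3975.
At the floor p = 131, quantity demanded = (135.25 − 131)/0.61 = 6.9672.
Sellers' marginal cost at q' = 6.9672: 42.2 + 0.444·6.9672 = 45.2934.
Δq = 88.2827 − 6.9672 = 81.3155; wedge = 131 − 45.2934 = 85.7066.
Welfare loss = ½ × 81.3155 × 85.7066 = 3484.64.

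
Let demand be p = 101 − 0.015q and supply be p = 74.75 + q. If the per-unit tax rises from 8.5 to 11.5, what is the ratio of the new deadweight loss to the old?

1.830

Competitive equilibrium: 101 − 0.015q = 74.75 + q → q* = 25.8621, p* = 100.6121.
For a per-unit tax t: Δq = t/1.015, so DWL = ½·t·(t/1.015) = t²/2.03.
At t = 8.5: DWL = 35.591. At t = 11.5: DWL = 65.148.
Ratio = (11.5/8.5)² = 1.830.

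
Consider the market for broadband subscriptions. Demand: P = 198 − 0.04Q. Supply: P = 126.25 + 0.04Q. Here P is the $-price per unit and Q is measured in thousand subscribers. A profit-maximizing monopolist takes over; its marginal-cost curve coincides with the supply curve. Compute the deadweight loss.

$3575.04 thousand

Competitive equilibrium: 198 − 0.04Q = 126.25 + 0.04Q → Q* = 896.875, P* = 162.125.
Marginal revenue: MR = 198 − 0.08Q. Set MR = MC: 198 − 0.08Q = 126.25 + 0.04Q → Q_m = 597.91667.
Price P_m = 198 − 0.04·597.91667 = 174.08333; MC(Q_m) = 126.25 + 0.04·597.91667 = 150.16667.
Competitive Q* = 896.875, so ΔQ = 298.95833; wedge = 174.08333 − 150.16667 = 23.91666.
The triangle = ½ × 298.95833 × 23.91666 = $3575.04 thousand.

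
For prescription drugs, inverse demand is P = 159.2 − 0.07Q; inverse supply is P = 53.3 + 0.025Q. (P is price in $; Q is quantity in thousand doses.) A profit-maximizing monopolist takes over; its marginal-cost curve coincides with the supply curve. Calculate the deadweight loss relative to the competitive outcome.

$10623.47 thousand

Competitive equilibrium: 159.2 − 0.07Q = 53.3 + 0.025Q → Q* = 1114.73684, P* = 81.16842.
Marginal revenue: MR = 159.2 − 0.14Q. Set MR = MC: 159.2 − 0.14Q = 53.3 + 0.025Q → Q_m = 641.81818.
Price P_m = 159.2 − 0.07·641.81818 = 114.27273; MC(Q_m) = 53.3 + 0.025·641.81818 = 69.34545.
Competitive Q* = 1114.73684, so ΔQ = 472.91866; wedge = 114.27273 − 69.34545 = 44.92728.
The triangle = ½ × 472.91866 × 44.92728 = $10623.47 thousand.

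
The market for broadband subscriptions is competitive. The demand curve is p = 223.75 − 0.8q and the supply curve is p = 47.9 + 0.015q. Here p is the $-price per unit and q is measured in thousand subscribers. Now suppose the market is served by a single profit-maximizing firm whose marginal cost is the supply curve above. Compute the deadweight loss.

Competitive equilibrium: 223.75 − 0.8q = 47.9 + 0.015q → q* = 215.76687, p* = 51.1365.
Marginal revenue: MR = 223.75 − 1.6q. Set MR = MC: 223.75 − 1.6q = 47.9 + 0.015q → q_m = 108.88545.
Price p_m = 223.75 − 0.8·108.88545 = 136.64164; MC(q_m) = 47.9 + 0.015·108.88545 = 49.53328.
Competitive q* = 215.76687, so Δq = 106.88142; wedge = 136.64164 − 49.53328 = 87.10836.
Welfare loss = ½ × 106.88142 × 87.10836 = $4655.13 thousand.

$4655.13 thousand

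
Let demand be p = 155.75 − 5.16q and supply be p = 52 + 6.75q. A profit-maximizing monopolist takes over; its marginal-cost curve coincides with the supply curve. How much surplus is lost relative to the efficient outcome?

Competitive equilibrium: 155.75 − 5.16q = 52 + 6.75q → q* = 8.7112, p* = 110.8004.
Marginal revenue: MR = 155.75 − 10.32q. Set MR = MC: 155.75 − 10.32q = 52 + 6.75q → q_m = 6.0779.
Price p_m = 155.75 − 5.16·6.0779 = 124.388; MC(q_m) = 52 + 6.75·6.0779 = 93.0258.
Competitive q* = 8.7112, so Δq = 2.6333; wedge = 124.388 − 93.0258 = 31.3622.
DWL = ½ × 2.6333 × 31.3622 = 41.29.

41.29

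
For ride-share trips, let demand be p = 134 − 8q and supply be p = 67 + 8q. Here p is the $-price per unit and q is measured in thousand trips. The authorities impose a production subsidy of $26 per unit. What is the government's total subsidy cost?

Competitive equilibrium: 134 − 8q = 67 + 8q → q* = 4.1875, p* = 100.5.
The subsidy lowers effective supply by 26: p = 41 + 8q.
New quantity: 134 − 8q = 41 + 8q → q' = 5.8125.
Total subsidy cost = 26 × 5.8125 = $151.125 thousand.

$151.125 thousand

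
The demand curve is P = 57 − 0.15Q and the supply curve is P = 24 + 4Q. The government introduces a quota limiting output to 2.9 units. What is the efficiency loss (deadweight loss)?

Competitive equilibrium: 57 − 0.15Q = 24 + 4Q → Q* = 7.9518, P* = 55.8072.
At Q = 2.9: demand price = 57 − 0.15·2.9 = 56.565; supply price = 24 + 4·2.9 = 35.6.
ΔQ = 7.9518 − 2.9 = 5.0518; wedge = 56.565 − 35.6 = 20.965.
Deadweight loss = ½ × 5.0518 × 20.965 = 52.96.

52.96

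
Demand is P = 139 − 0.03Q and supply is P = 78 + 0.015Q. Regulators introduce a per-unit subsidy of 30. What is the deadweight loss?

Competitive equilibrium: 139 − 0.03Q = 78 + 0.015Q → Q* = 1355.5556, P* = 98.3333.
The subsidy lowers effective supply by 30: P = 48 + 0.015Q.
New quantity: 139 − 0.03Q = 48 + 0.015Q → Q' = 2022.2222.
Overproduction ΔQ = 2022.2222 − 1355.5556 = 666.6666; wedge = subsidy = 30.
Deadweight loss = ½ × 666.6666 × 30 = 10000.

10000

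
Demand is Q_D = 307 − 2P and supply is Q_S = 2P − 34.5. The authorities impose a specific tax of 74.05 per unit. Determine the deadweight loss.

2741.70

In inverse form: demand P = 153.5 − 0.5Q, supply P = 17.25 + 0.5Q.
Competitive equilibrium: 153.5 − 0.5Q = 17.25 + 0.5Q → Q* = 136.25, P* = 85.375.
With the tax, the buyer price exceeds the seller price by 74.05: (153.5 − 0.5Q) − (17.25 + 0.5Q) = 74.05 → Q' = 62.2.
ΔQ = 136.25 − 62.2 = 74.05; the wedge equals the tax, 74.05.
Deadweight loss = ½ × 74.05 × 74.05 = 2741.70.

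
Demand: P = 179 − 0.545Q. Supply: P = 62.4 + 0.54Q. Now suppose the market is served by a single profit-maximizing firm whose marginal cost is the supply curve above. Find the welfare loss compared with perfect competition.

700.41

Competitive equilibrium: 179 − 0.545Q = 62.4 + 0.54Q → Q* = 107.4654, P* = 120.4313.
Marginal revenue: MR = 179 − 1.09Q. Set MR = MC: 179 − 1.09Q = 62.4 + 0.54Q → Q_m = 71.5337.
Price P_m = 179 − 0.545·71.5337 = 140.0141; MC(Q_m) = 62.4 + 0.54·71.5337 = 101.0282.
Competitive Q* = 107.4654, so ΔQ = 35.9317; wedge = 140.0141 − 101.0282 = 38.9859.
Welfare loss = ½ × 35.9317 × 38.9859 = 700.41.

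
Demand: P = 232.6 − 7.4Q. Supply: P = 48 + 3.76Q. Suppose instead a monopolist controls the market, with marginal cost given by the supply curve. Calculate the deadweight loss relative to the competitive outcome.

Competitive equilibrium: 232.6 − 7.4Q = 48 + 3.76Q → Q* = 16.5412, P* = 110.195.
Marginal revenue: MR = 232.6 − 14.8Q. Set MR = MC: 232.6 − 14.8Q = 48 + 3.76Q → Q_m = 9.9461.
Price P_m = 232.6 − 7.4·9.9461 = 158.9989; MC(Q_m) = 48 + 3.76·9.9461 = 85.3973.
Competitive Q* = 16.5412, so ΔQ = 6.5951; wedge = 158.9989 − 85.3973 = 73.6016.
DWL = ½ × 6.5951 × 73.6016 = 242.70.

242.70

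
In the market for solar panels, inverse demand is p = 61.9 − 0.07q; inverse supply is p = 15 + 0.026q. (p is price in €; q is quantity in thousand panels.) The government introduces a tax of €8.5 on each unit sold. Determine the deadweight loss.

Competitive equilibrium: 61.9 − 0.07q = 15 + 0.026q → q* = 488.5417, p* = 27.7021.
With the tax, the buyer price exceeds the seller price by 8.5: (61.9 − 0.07q) − (15 + 0.026q) = 8.5 → q' = 400.
Δq = 488.5417 − 400 = 88.5417; the wedge equals the tax, 8.5.
DWL = ½ × 88.5417 × 8.5 = €376.30 thousand.

€376.30 thousand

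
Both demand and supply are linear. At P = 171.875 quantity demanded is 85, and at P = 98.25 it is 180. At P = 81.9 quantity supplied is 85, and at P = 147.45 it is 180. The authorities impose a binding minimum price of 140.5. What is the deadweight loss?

320.96

Demand slope = (98.25 − 171.875)/(180 − 85) = −0.775, so P = 237.75 − 0.775Q.
Supply slope = (147.45 − 81.9)/(180 − 85) = 0.69, so P = 23.25 + 0.69Q.
Competitive equilibrium: 237.75 − 0.775Q = 23.25 + 0.69Q → Q* = 146.4164, P* = 124.2773.
At the floor P = 140.5, quantity demanded = (237.75 − 140.5)/0.775 = 125.4839.
Sellers' marginal cost at Q' = 125.4839: 23.25 + 0.69·125.4839 = 109.8339.
ΔQ = 146.4164 − 125.4839 = 20.9325; wedge = 140.5 − 109.8339 = 30.6661.
Deadweight loss = ½ × 20.9325 × 30.6661 = 320.96.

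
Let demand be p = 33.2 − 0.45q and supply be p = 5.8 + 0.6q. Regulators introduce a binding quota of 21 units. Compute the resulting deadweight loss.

13.63

Competitive equilibrium: 33.2 − 0.45q = 5.8 + 0.6q → q* = 26.0952, p* = 21.4571.
At q = 21: demand price = 33.2 − 0.45·21 = 23.75; supply price = 5.8 + 0.6·21 = 18.4.
Δq = 26.0952 − 21 = 5.0952; wedge = 23.75 − 18.4 = 5.35.
Deadweight loss = ½ × 5.0952 × 5.35 = 13.63.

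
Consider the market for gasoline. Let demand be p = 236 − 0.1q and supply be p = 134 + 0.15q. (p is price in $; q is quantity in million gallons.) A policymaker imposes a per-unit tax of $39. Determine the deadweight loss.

$3042 million

Competitive equilibrium: 236 − 0.1q = 134 + 0.15q → q* = 408, p* = 195.2.
With the tax, the buyer price exceeds the seller price by 39: (236 − 0.1q) − (134 + 0.15q) = 39 → q' = 252.
Δq = 408 − 252 = 156; the wedge equals the tax, 39.
The triangle = ½ × 156 × 39 = $3042 million.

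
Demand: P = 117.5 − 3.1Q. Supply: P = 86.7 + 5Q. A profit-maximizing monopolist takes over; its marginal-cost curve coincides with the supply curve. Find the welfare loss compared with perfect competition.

Competitive equilibrium: 117.5 − 3.1Q = 86.7 + 5Q → Q* = 3.8025, P* = 105.7123.
Marginal revenue: MR = 117.5 − 6.2Q. Set MR = MC: 117.5 − 6.2Q = 86.7 + 5Q → Q_m = 2.75.
Price P_m = 117.5 − 3.1·2.75 = 108.975; MC(Q_m) = 86.7 + 5·2.75 = 100.45.
Competitive Q* = 3.8025, so ΔQ = 1.0525; wedge = 108.975 − 100.45 = 8.525.
Deadweight loss = ½ × 1.0525 × 8.525 = 4.49.

4.49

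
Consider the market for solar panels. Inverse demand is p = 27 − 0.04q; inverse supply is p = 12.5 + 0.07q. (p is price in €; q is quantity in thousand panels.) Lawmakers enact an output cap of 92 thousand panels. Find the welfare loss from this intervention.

Competitive equilibrium: 27 − 0.04q = 12.5 + 0.07q → q* = 131.8182, p* = 21.7273.
At q = 92: demand price = 27 − 0.04·92 = 23.32; supply price = 12.5 + 0.07·92 = 18.94.
Δq = 131.8182 − 92 = 39.8182; wedge = 23.32 − 18.94 = 4.38.
Welfare loss = ½ × 39.8182 × 4.38 = €87.20 thousand.

€87.20 thousand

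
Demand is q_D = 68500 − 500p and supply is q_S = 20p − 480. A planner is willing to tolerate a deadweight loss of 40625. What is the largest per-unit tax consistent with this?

65

In inverse form: demand p = 137 − 0.002q, supply p = 24 + 0.05q.
Competitive equilibrium: 137 − 0.002q = 24 + 0.05q → q* = 2173.0769, p* = 132.6538.
A tax t gives Δq = t/0.052 and wedge t, so DWL = t²/0.104.
t²/0.104 = 40625 → t² = 4225 → t = 65.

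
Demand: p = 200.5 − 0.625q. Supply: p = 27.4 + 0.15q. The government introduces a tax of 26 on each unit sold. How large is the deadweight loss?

Competitive equilibrium: 200.5 − 0.625q = 27.4 + 0.15q → q* = 223.3548, p* = 60.9032.
With the tax, the buyer price exceeds the seller price by 26: (200.5 − 0.625q) − (27.4 + 0.15q) = 26 → q' = 189.8065.
Δq = 223.3548 − 189.8065 = 33.5483; the wedge equals the tax, 26.
DWL = ½ × 33.5483 × 26 = 436.13.

436.13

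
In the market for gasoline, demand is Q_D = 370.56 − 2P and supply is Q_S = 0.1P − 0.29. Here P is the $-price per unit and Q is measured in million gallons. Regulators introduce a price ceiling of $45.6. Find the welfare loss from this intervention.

In inverse form: demand P = 185.28 − 0.5Q, supply P = 2.9 + 10Q.
Competitive equilibrium: 185.28 − 0.5Q = 2.9 + 10Q → Q* = 17.3695, P* = 176.5952.
At the ceiling P = 45.6, quantity supplied = (45.6 − 2.9)/10 = 4.27.
Willingness to pay at Q' = 4.27: 185.28 − 0.5·4.27 = 183.145.
ΔQ = 17.3695 − 4.27 = 13.0995; wedge = 183.145 − 45.6 = 137.545.
DWL = ½ × 13.0995 × 137.545 = $900.89 million.

$900.89 million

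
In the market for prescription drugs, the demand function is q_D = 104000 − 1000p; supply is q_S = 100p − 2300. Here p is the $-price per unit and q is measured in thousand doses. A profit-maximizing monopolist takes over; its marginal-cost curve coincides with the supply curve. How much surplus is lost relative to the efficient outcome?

In inverse form: demand p = 104 − 0.001q, supply p = 23 + 0.01q.
Competitive equilibrium: 104 − 0.001q = 23 + 0.01q → q* = 7363.6364, p* = 96.6364.
Marginal revenue: MR = 104 − 0.002q. Set MR = MC: 104 − 0.002q = 23 + 0.01q → q_m = 6750.
Price p_m = 104 − 0.001·6750 = 97.25; MC(q_m) = 23 + 0.01·6750 = 90.5.
Competitive q* = 7363.6364, so Δq = 613.6364; wedge = 97.25 − 90.5 = 6.75.
DWL = ½ × 613.6364 × 6.75 = $2071.02 thousand.

$2071.02 thousand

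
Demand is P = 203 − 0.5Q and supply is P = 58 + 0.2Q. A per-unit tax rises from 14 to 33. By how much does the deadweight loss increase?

Competitive equilibrium: 203 − 0.5Q = 58 + 0.2Q → Q* = 207.1429, P* = 99.4286.
For a per-unit tax t: ΔQ = t/0.7, so DWL = ½·t·(t/0.7) = t²/1.4.
At t = 14: DWL = 140. At t = 33: DWL = 777.857.
Increase = 777.857 − 140 = 637.86.

637.86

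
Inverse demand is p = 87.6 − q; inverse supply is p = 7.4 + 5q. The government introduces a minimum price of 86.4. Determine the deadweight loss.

Competitive equilibrium: 87.6 − q = 7.4 + 5q → q* = 13.3667, p* = 74.2333.
At the floor p = 86.4, quantity demanded = (87.6 − 86.4)/1 = 1.2.
Sellers' marginal cost at q' = 1.2: 7.4 + 5·1.2 = 13.4.
Δq = 13.3667 − 1.2 = 12.1667; wedge = 86.4 − 13.4 = 73.
Deadweight loss = ½ × 12.1667 × 73 = 444.08.

444.08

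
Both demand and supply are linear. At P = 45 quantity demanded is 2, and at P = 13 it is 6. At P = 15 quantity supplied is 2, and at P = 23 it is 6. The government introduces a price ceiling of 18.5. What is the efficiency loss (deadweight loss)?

Demand slope = (13 − 45)/(6 − 2) = −8, so P = 61 − 8Q.
Supply slope = (23 − 15)/(6 − 2) = 2, so P = 11 + 2Q.
Competitive equilibrium: 61 − 8Q = 11 + 2Q → Q* = 5, P* = 21.
At the ceiling P = 18.5, quantity supplied = (18.5 − 11)/2 = 3.75.
Willingness to pay at Q' = 3.75: 61 − 8·3.75 = 31.
ΔQ = 5 − 3.75 = 1.25; wedge = 31 − 18.5 = 12.5.
Deadweight loss = ½ × 1.25 × 12.5 = 7.81.

7.81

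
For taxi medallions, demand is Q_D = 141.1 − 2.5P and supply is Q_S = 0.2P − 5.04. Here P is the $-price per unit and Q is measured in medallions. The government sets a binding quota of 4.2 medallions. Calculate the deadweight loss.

In inverse form: demand P = 56.44 − 0.4Q, supply P = 25.2 + 5Q.
Competitive equilibrium: 56.44 − 0.4Q = 25.2 + 5Q → Q* = 5.7852, P* = 54.1259.
At Q = 4.2: demand price = 56.44 − 0.4·4.2 = 54.76; supply price = 25.2 + 5·4.2 = 46.2.
ΔQ = 5.7852 − 4.2 = 1.5852; wedge = 54.76 − 46.2 = 8.56.
DWL = ½ × 1.5852 × 8.56 = $6.78.

$6.78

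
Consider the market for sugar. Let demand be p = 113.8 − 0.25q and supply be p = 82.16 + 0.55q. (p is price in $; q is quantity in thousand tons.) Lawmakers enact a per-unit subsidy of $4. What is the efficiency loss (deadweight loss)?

$10 thousand

Competitive equilibrium: 113.8 − 0.25q = 82.16 + 0.55q → q* = 39.55, p* = 103.9125.
The subsidy lowers effective supply by 4: p = 78.16 + 0.55q.
New quantity: 113.8 − 0.25q = 78.16 + 0.55q → q' = 44.55.
Overproduction Δq = 44.55 − 39.55 = 5; wedge = subsidy = 4.
Deadweight loss = ½ × 5 × 4 = $10 thousand.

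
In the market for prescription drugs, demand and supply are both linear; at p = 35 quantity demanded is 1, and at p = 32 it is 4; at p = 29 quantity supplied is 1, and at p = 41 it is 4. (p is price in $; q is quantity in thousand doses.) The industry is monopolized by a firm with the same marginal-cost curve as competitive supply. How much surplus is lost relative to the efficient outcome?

$0.34 thousand

Demand slope = (32 − 35)/(4 − 1) = −1, so p = 36 − q.
Supply slope = (41 − 29)/(4 − 1) = 4, so p = 25 + 4q.
Competitive equilibrium: 36 − q = 25 + 4q → q* = 2.2, p* = 33.8.
Marginal revenue: MR = 36 − 2q. Set MR = MC: 36 − 2q = 25 + 4q → q_m = 1.8333.
Price p_m = 36 − 1·1.8333 = 34.1667; MC(q_m) = 25 + 4·1.8333 = 32.3332.
Competitive q* = 2.2, so Δq = 0.3667; wedge = 34.1667 − 32.3332 = 1.8335.
Welfare loss = ½ × 0.3667 × 1.8335 = $0.34 thousand.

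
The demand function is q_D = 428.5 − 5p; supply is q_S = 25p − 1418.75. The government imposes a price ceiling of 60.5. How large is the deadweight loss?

86.67

In inverse form: demand p = 85.7 − 0.2q, supply p = 56.75 + 0.04q.
Competitive equilibrium: 85.7 − 0.2q = 56.75 + 0.04q → q* = 120.625, p* = 61.575.
At the ceiling p = 60.5, quantity supplied = (60.5 − 56.75)/0.04 = 93.75.
Willingness to pay at q' = 93.75: 85.7 − 0.2·93.75 = 66.95.
Δq = 120.625 − 93.75 = 26.875; wedge = 66.95 − 60.5 = 6.45.
Deadweight loss = ½ × 26.875 × 6.45 = 86.67.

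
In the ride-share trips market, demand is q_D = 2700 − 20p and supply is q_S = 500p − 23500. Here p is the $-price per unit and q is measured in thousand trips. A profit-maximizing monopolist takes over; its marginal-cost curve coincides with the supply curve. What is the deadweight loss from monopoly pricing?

In inverse form: demand p = 135 − 0.05q, supply p = 47 + 0.002q.
Competitive equilibrium: 135 − 0.05q = 47 + 0.002q → q* = 1692.30769, p* = 50.38462.
Marginal revenue: MR = 135 − 0.1q. Set MR = MC: 135 − 0.1q = 47 + 0.002q → q_m = 862.7451.
Price p_m = 135 − 0.05·862.7451 = 91.86275; MC(q_m) = 47 + 0.002·862.7451 = 48.72549.
Competitive q* = 1692.30769, so Δq = 829.56259; wedge = 91.86275 − 48.72549 = 43.13726.
The triangle = ½ × 829.56259 × 43.13726 = $17892.53 thousand.

$17892.53 thousand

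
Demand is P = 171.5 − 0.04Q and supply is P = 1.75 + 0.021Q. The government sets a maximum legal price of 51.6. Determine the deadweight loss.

5101.51

Competitive equilibrium: 171.5 − 0.04Q = 1.75 + 0.021Q → Q* = 2782.78689, P* = 60.18852.
At the ceiling P = 51.6, quantity supplied = (51.6 − 1.75)/0.021 = 2373.80952.
Willingness to pay at Q' = 2373.80952: 171.5 − 0.04·2373.80952 = 76.54762.
ΔQ = 2782.78689 − 2373.80952 = 408.97737; wedge = 76.54762 − 51.6 = 24.94762.
Welfare loss = ½ × 408.97737 × 24.94762 = 5101.51.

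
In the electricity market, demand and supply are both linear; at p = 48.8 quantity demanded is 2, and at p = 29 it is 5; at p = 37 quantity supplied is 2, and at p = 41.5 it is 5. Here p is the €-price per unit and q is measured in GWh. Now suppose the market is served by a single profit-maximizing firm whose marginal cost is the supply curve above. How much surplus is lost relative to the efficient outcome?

€9.76

Demand slope = (29 − 48.8)/(5 − 2) = −6.6, so p = 62 − 6.6q.
Supply slope = (41.5 − 37)/(5 − 2) = 1.5, so p = 34 + 1.5q.
Competitive equilibrium: 62 − 6.6q = 34 + 1.5q → q* = 3.4568, p* = 39.1852.
Marginal revenue: MR = 62 − 13.2q. Set MR = MC: 62 − 13.2q = 34 + 1.5q → q_m = 1.9048.
Price p_m = 62 − 6.6·1.9048 = 49.4283; MC(q_m) = 34 + 1.5·1.9048 = 36.8572.
Competitive q* = 3.4568, so Δq = 1.552; wedge = 49.4283 − 36.8572 = 12.5711.
Deadweight loss = ½ × 1.552 × 12.5711 = €9.76.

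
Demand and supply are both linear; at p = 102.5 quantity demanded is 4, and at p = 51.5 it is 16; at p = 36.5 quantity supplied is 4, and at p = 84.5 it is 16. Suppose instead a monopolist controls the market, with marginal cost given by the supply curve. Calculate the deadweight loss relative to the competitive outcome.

68.67

Demand slope = (51.5 − 102.5)/(16 − 4) = −4.25, so p = 119.5 − 4.25q.
Supply slope = (84.5 − 36.5)/(16 − 4) = 4, so p = 20.5 + 4q.
Competitive equilibrium: 119.5 − 4.25q = 20.5 + 4q → q* = 12, p* = 68.5.
Marginal revenue: MR = 119.5 − 8.5q. Set MR = MC: 119.5 − 8.5q = 20.5 + 4q → q_m = 7.92.
Price p_m = 119.5 − 4.25·7.92 = 85.84; MC(q_m) = 20.5 + 4·7.92 = 52.18.
Competitive q* = 12, so Δq = 4.08; wedge = 85.84 − 52.18 = 33.66.
Deadweight loss = ½ × 4.08 × 33.66 = 68.67.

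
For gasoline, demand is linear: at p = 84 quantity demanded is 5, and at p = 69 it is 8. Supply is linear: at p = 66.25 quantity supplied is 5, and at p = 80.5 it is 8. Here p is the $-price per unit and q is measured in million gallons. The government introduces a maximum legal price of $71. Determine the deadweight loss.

$3.28 million

Demand slope = (69 − 84)/(8 − 5) = −5, so p = 109 − 5q.
Supply slope = (80.5 − 66.25)/(8 − 5) = 4.75, so p = 42.5 + 4.75q.
Competitive equilibrium: 109 − 5q = 42.5 + 4.75q → q* = 6.8205, p* = 74.8974.
At the ceiling p = 71, quantity supplied = (71 − 42.5)/4.75 = 6.
Willingness to pay at q' = 6: 109 − 5·6 = 79.
Δq = 6.8205 − 6 = 0.8205; wedge = 79 − 71 = 8.
DWL = ½ × 0.8205 × 8 = $3.28 million.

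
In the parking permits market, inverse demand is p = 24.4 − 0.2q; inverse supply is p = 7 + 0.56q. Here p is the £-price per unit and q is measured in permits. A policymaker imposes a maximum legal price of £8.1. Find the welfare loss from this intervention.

Competitive equilibrium: 24.4 − 0.2q = 7 + 0.56q → q* = 22.8947, p* = 19.8211.
At the ceiling p = 8.1, quantity supplied = (8.1 − 7)/0.56 = 1.9643.
Willingness to pay at q' = 1.9643: 24.4 − 0.2·1.9643 = 24.0071.
Δq = 22.8947 − 1.9643 = 20.9304; wedge = 24.0071 − 8.1 = 15.9071.
DWL = ½ × 20.9304 × 15.9071 = £166.47.

£166.47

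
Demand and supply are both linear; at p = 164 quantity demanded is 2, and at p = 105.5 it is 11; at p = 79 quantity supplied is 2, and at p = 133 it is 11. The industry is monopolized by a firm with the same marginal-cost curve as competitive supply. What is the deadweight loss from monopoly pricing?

Demand slope = (105.5 − 164)/(11 − 2) = −6.5, so p = 177 − 6.5q.
Supply slope = (133 − 79)/(11 − 2) = 6, so p = 67 + 6q.
Competitive equilibrium: 177 − 6.5q = 67 + 6q → q* = 8.8, p* = 119.8.
Marginal revenue: MR = 177 − 13q. Set MR = MC: 177 − 13q = 67 + 6q → q_m = 5.78947.
Price p_m = 177 − 6.5·5.78947 = 139.36845; MC(q_m) = 67 + 6·5.78947 = 101.73682.
Competitive q* = 8.8, so Δq = 3.01053; wedge = 139.36845 − 101.73682 = 37.63163.
Deadweight loss = ½ × 3.01053 × 37.63163 = 56.65.

56.65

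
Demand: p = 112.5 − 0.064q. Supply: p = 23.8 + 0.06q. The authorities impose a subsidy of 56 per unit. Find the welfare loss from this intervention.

12645.16

Competitive equilibrium: 112.5 − 0.064q = 23.8 + 0.06q → q* = 715.3226, p* = 66.7194.
The subsidy lowers effective supply by 56: p = 0.06q − 32.2.
New quantity: 112.5 − 0.064q = 0.06q − 32.2 → q' = 1166.9355.
Overproduction Δq = 1166.9355 − 715.3226 = 451.6129; wedge = subsidy = 56.
Deadweight loss = ½ × 451.6129 × 56 = 12645.16.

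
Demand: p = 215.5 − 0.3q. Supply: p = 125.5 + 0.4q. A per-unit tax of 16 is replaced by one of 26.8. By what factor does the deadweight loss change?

2.806

Competitive equilibrium: 215.5 − 0.3q = 125.5 + 0.4q → q* = 128.5714, p* = 176.9286.
For a per-unit tax t: Δq = t/0.7, so DWL = ½·t·(t/0.7) = t²/1.4.
At t = 16: DWL = 182.857. At t = 26.8: DWL = 513.029.
Ratio = (26.8/16)² = 2.806.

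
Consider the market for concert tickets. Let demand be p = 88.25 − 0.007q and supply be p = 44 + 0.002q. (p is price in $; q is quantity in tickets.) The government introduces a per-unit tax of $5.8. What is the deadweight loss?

$1868.89

Competitive equilibrium: 88.25 − 0.007q = 44 + 0.002q → q* = 4916.6667, p* = 53.8333.
With the tax, the buyer price exceeds the seller price by 5.8: (88.25 − 0.007q) − (44 + 0.002q) = 5.8 → q' = 4272.2222.
Δq = 4916.6667 − 4272.2222 = 644.4445; the wedge equals the tax, 5.8.
Deadweight loss = ½ × 644.4445 × 5.8 = $1868.89.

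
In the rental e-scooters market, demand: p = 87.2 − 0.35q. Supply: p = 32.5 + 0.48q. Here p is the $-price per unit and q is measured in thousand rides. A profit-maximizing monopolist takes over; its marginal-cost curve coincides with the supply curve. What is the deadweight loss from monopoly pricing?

Competitive equilibrium: 87.2 − 0.35q = 32.5 + 0.48q → q* = 65.9036, p* = 64.1337.
Marginal revenue: MR = 87.2 − 0.7q. Set MR = MC: 87.2 − 0.7q = 32.5 + 0.48q → q_m = 46.3559.
Price p_m = 87.2 − 0.35·46.3559 = 70.9754; MC(q_m) = 32.5 + 0.48·46.3559 = 54.7508.
Competitive q* = 65.9036, so Δq = 19.5477; wedge = 70.9754 − 54.7508 = 16.2246.
Welfare loss = ½ × 19.5477 × 16.2246 = $158.58 thousand.

$158.58 thousand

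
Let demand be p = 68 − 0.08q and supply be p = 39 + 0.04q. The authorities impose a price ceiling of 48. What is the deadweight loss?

Competitive equilibrium: 68 − 0.08q = 39 + 0.04q → q* = 241.6667, p* = 48.6667.
At the ceiling p = 48, quantity supplied = (48 − 39)/0.04 = 225.
Willingness to pay at q' = 225: 68 − 0.08·225 = 50.
Δq = 241.6667 − 225 = 16.6667; wedge = 50 − 48 = 2.
DWL = ½ × 16.6667 × 2 = 16.67.

16.67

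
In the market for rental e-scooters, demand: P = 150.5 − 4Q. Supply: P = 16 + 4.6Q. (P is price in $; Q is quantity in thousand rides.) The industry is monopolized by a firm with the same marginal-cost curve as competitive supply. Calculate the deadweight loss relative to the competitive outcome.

$106 thousand

Competitive equilibrium: 150.5 − 4Q = 16 + 4.6Q → Q* = 15.6395, P* = 87.9419.
Marginal revenue: MR = 150.5 − 8Q. Set MR = MC: 150.5 − 8Q = 16 + 4.6Q → Q_m = 10.6746.
Price P_m = 150.5 − 4·10.6746 = 107.8016; MC(Q_m) = 16 + 4.6·10.6746 = 65.1032.
Competitive Q* = 15.6395, so ΔQ = 4.9649; wedge = 107.8016 − 65.1032 = 42.6984.
DWL = ½ × 4.9649 × 42.6984 = $106 thousand.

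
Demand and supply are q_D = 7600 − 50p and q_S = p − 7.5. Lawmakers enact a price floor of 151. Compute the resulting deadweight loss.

4285.42

In inverse form: demand p = 152 − 0.02q, supply p = 7.5 + q.
Competitive equilibrium: 152 − 0.02q = 7.5 + q → q* = 141.6667, p* = 149.1667.
At the floor p = 151, quantity demanded = (152 − 151)/0.02 = 50.
Sellers' marginal cost at q' = 50: 7.5 + 1·50 = 57.5.
Δq = 141.6667 − 50 = 91.6667; wedge = 151 − 57.5 = 93.5.
DWL = ½ × 91.6667 × 93.5 = 4285.42.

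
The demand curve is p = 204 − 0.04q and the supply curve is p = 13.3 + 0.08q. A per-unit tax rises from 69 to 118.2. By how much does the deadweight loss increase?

Competitive equilibrium: 204 − 0.04q = 13.3 + 0.08q → q* = 1589.1667, p* = 140.4333.
For a per-unit tax t: Δq = t/0.12, so DWL = ½·t·(t/0.12) = t²/0.24.
At t = 69: DWL = 19837.5. At t = 118.2: DWL = 58213.5.
Increase = 58213.5 − 19837.5 = 38376.

38376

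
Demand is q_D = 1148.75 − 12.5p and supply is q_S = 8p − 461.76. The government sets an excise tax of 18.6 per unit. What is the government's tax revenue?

1413.60

In inverse form: demand p = 91.9 − 0.08q, supply p = 57.72 + 0.125q.
Competitive equilibrium: 91.9 − 0.08q = 57.72 + 0.125q → q* = 166.7317, p* = 78.5615.
With the tax, the buyer price exceeds the seller price by 18.6: (91.9 − 0.08q) − (57.72 + 0.125q) = 18.6 → q' = 76.
Tax revenue = 18.6 × 76 = 1413.60.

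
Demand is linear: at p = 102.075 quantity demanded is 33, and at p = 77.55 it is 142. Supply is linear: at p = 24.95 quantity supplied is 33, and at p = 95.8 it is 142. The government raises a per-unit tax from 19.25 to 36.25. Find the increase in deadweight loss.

539.14

Demand slope = (77.55 − 102.075)/(142 − 33) = −0.225, so p = 109.5 − 0.225q.
Supply slope = (95.8 − 24.95)/(142 − 33) = 0.65, so p = 3.5 + 0.65q.
Competitive equilibrium: 109.5 − 0.225q = 3.5 + 0.65q → q* = 121.1429, p* = 82.2429.
For a per-unit tax t: Δq = t/0.875, so DWL = ½·t·(t/0.875) = t²/1.75.
At t = 19.25: DWL = 211.75. At t = 36.25: DWL = 750.893.
Increase = 750.893 − 211.75 = 539.14.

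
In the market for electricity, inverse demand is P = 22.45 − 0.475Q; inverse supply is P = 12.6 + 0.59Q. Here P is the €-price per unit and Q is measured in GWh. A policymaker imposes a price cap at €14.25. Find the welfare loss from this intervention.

Competitive equilibrium: 22.45 − 0.475Q = 12.6 + 0.59Q → Q* = 9.2488, P* = 18.0568.
At the ceiling P = 14.25, quantity supplied = (14.25 − 12.6)/0.59 = 2.7966.
Willingness to pay at Q' = 2.7966: 22.45 − 0.475·2.7966 = 21.1216.
ΔQ = 9.2488 − 2.7966 = 6.4522; wedge = 21.1216 − 14.25 = 6.8716.
DWL = ½ × 6.4522 × 6.8716 = €22.17.

€22.17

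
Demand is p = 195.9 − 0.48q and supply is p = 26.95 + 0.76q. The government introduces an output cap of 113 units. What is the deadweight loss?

335.15

Competitive equilibrium: 195.9 − 0.48q = 26.95 + 0.76q → q* = 136.25, p* = 130.5.
At q = 113: demand price = 195.9 − 0.48·113 = 141.66; supply price = 26.95 + 0.76·113 = 112.83.
Δq = 136.25 − 113 = 23.25; wedge = 141.66 − 112.83 = 28.83.
The triangle = ½ × 23.25 × 28.83 = 335.15.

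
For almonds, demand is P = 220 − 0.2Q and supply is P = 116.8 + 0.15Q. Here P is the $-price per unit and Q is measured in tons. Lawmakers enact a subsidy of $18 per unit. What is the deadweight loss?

$462.86

Competitive equilibrium: 220 − 0.2Q = 116.8 + 0.15Q → Q* = 294.8571, P* = 161.0286.
The subsidy lowers effective supply by 18: P = 98.8 + 0.15Q.
New quantity: 220 − 0.2Q = 98.8 + 0.15Q → Q' = 346.2857.
Overproduction ΔQ = 346.2857 − 294.8571 = 51.4286; wedge = subsidy = 18.
Welfare loss = ½ × 51.4286 × 18 = $462.86.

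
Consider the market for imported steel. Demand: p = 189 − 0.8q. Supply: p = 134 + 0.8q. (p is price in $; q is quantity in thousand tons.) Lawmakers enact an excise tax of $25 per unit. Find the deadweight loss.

Competitive equilibrium: 189 − 0.8q = 134 + 0.8q → q* = 34.375, p* = 161.5.
With the tax, the buyer price exceeds the seller price by 25: (189 − 0.8q) − (134 + 0.8q) = 25 → q' = 18.75.
Δq = 34.375 − 18.75 = 15.625; the wedge equals the tax, 25.
Welfare loss = ½ × 15.625 × 25 = $195.31 thousand.

$195.31 thousand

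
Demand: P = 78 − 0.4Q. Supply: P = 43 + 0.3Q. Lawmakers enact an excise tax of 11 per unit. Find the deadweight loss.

86.43

Competitive equilibrium: 78 − 0.4Q = 43 + 0.3Q → Q* = 50, P* = 58.
With the tax, the buyer price exceeds the seller price by 11: (78 − 0.4Q) − (43 + 0.3Q) = 11 → Q' = 34.2857.
ΔQ = 50 − 34.2857 = 15.7143; the wedge equals the tax, 11.
The triangle = ½ × 15.7143 × 11 = 86.43.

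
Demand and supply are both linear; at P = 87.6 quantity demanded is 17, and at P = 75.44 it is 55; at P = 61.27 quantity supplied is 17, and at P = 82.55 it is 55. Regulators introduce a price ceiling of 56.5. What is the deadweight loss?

Demand slope = (75.44 − 87.6)/(55 − 17) = −0.32, so P = 93.04 − 0.32Q.
Supply slope = (82.55 − 61.27)/(55 − 17) = 0.56, so P = 51.75 + 0.56Q.
Competitive equilibrium: 93.04 − 0.32Q = 51.75 + 0.56Q → Q* = 46.9205, P* = 78.0255.
At the ceiling P = 56.5, quantity supplied = (56.5 − 51.75)/0.56 = 8.4821.
Willingness to pay at Q' = 8.4821: 93.04 − 0.32·8.4821 = 90.3257.
ΔQ = 46.9205 − 8.4821 = 38.4384; wedge = 90.3257 − 56.5 = 33.8257.
The triangle = ½ × 38.4384 × 33.8257 = 650.10.

650.10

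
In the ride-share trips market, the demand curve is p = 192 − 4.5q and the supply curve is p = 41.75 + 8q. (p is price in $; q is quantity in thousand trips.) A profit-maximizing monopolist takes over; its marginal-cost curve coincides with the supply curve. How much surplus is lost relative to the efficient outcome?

Competitive equilibrium: 192 − 4.5q = 41.75 + 8q → q* = 12.02, p* = 137.91.
Marginal revenue: MR = 192 − 9q. Set MR = MC: 192 − 9q = 41.75 + 8q → q_m = 8.8382.
Price p_m = 192 − 4.5·8.8382 = 152.2281; MC(q_m) = 41.75 + 8·8.8382 = 112.4556.
Competitive q* = 12.02, so Δq = 3.1818; wedge = 152.2281 − 112.4556 = 39.7725.
Deadweight loss = ½ × 3.1818 × 39.7725 = $63.27 thousand.

$63.27 thousand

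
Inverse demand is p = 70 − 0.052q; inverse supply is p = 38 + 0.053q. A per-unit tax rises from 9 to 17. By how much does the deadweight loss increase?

990.48

Competitive equilibrium: 70 − 0.052q = 38 + 0.053q → q* = 304.7619, p* = 54.1524.
For a per-unit tax t: Δq = t/0.105, so DWL = ½·t·(t/0.105) = t²/0.21.
At t = 9: DWL = 385.714. At t = 17: DWL = 1376.19.
Increase = 1376.19 − 385.714 = 990.48.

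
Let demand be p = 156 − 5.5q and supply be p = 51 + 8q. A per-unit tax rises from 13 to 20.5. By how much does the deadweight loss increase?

9.31

Competitive equilibrium: 156 − 5.5q = 51 + 8q → q* = 7.7778, p* = 113.2222.
For a per-unit tax t: Δq = t/13.5, so DWL = ½·t·(t/13.5) = t²/27.
At t = 13: DWL = 6.259. At t = 20.5: DWL = 15.565.
Increase = 15.565 − 6.259 = 9.31.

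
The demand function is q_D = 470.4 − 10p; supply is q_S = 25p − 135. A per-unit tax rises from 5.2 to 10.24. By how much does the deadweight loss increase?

277.92

In inverse form: demand p = 47.04 − 0.1q, supply p = 5.4 + 0.04q.
Competitive equilibrium: 47.04 − 0.1q = 5.4 + 0.04q → q* = 297.4286, p* = 17.2971.
For a per-unit tax t: Δq = t/0.14, so DWL = ½·t·(t/0.14) = t²/0.28.
At t = 5.2: DWL = 96.571. At t = 10.24: DWL = 374.491.
Increase = 374.491 − 96.571 = 277.92.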